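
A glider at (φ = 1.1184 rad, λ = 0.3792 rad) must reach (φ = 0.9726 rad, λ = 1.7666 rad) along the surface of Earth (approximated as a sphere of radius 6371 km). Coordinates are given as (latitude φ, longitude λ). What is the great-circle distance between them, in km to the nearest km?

4224 km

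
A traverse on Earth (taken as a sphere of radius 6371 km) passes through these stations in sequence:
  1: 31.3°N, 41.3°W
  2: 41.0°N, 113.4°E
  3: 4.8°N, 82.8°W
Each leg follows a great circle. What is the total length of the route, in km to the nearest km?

26228 km

Leg 1→2: central angle 1.8154 rad, distance 11566.0 km.
Leg 2→3: central angle 2.3014 rad, distance 14662.1 km.
Total: 11566.0 + 14662.1 ≈ 26228 km.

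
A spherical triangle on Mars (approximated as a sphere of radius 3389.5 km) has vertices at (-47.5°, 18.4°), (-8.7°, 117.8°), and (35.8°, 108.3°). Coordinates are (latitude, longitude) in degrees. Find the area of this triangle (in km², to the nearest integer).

Side lengths (central angles): a = 0.7922, b = 2.0156, c = 1.5683 rad; semiperimeter s = 2.1881.
By l'Huilier's theorem, tan(E/4) = √[tan(s/2) tan((s−a)/2) tan((s−b)/2) tan((s−c)/2)], giving spherical excess E = 0.8357 rad.
Area = E·R² = 0.8357 × (3389.5)² ≈ 9601403 km².

9601403 km²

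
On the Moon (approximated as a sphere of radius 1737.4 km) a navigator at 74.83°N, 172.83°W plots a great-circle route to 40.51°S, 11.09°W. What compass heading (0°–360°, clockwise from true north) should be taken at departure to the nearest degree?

24°

With φ₁ = 1.3060, φ₂ = -0.7070, Δλ = 2.8229 rad, the forward-azimuth formula gives
θ = atan2( sin Δλ cos φ₂ , cos φ₁ sin φ₂ − sin φ₁ cos φ₂ cos Δλ ) = atan2(0.2382, 0.5269) = 24.33°.
So the initial bearing is 24°.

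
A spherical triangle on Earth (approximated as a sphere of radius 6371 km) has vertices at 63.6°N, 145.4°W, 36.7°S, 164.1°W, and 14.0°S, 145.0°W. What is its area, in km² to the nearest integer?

Side lengths (central angles): a = 0.4955, b = 1.3544, c = 1.7697 rad; semiperimeter s = 1.8098.
By l'Huilier's theorem, tan(E/4) = √[tan(s/2) tan((s−a)/2) tan((s−b)/2) tan((s−c)/2)], giving spherical excess E = 0.2698 rad.
Area = E·R² = 0.2698 × (6371)² ≈ 10952002 km².

10952002 km²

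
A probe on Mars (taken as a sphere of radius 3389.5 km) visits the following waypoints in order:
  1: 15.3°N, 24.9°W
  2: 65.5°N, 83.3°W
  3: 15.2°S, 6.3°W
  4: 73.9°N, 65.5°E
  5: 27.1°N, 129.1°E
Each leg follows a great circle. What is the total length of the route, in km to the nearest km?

Leg 1→2: central angle 1.1044 rad, distance 3743.2 km.
Leg 2→3: central angle 1.7199 rad, distance 5829.6 km.
Leg 3→4: central angle 1.7399 rad, distance 5897.5 km.
Leg 4→5: central angle 0.9915 rad, distance 3360.7 km.
Total: 3743.2 + 5829.6 + 5897.5 + 3360.7 ≈ 18831 km.

18831 km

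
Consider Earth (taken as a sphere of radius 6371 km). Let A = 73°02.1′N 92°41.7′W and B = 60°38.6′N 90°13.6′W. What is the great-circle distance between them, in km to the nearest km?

Let φ₁ = 1.2747 rad, φ₂ = 1.0584 rad, and Δλ = 0.0431 rad.
cos c = sin φ₁ sin φ₂ + cos φ₁ cos φ₂ cos Δλ = (0.9565)(0.8716) + (0.2918)(0.4902)(0.9991) = 0.97657,
so c = arccos(0.97657) = 0.21689 rad.
Distance = R·c = 6371 × 0.2169 ≈ 1382 km.

1382 km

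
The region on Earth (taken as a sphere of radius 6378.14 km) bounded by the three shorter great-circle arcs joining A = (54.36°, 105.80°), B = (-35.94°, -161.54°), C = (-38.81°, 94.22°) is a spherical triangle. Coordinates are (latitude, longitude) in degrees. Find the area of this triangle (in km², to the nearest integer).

Side lengths (central angles): a = 1.3565, b = 1.6354, c = 2.0931 rad; semiperimeter s = 2.5425.
By l'Huilier's theorem, tan(E/4) = √[tan(s/2) tan((s−a)/2) tan((s−b)/2) tan((s−c)/2)], giving spherical excess E = 1.8323 rad.
Area = E·R² = 1.8323 × (6378.14)² ≈ 74538203 km².

74538203 km²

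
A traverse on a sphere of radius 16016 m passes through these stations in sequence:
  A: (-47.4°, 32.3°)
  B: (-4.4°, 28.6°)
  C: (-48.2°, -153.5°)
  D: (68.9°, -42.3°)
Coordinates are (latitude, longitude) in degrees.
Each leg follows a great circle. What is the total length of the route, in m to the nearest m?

87201 m

Leg A→B: central angle 0.7526 rad, distance 12052.9 m.
Leg B→C: central angle 2.2230 rad, distance 35603.4 m.
Leg C→D: central angle 2.4691 rad, distance 39545.0 m.
Total: 12052.9 + 35603.4 + 39545.0 ≈ 87201 m.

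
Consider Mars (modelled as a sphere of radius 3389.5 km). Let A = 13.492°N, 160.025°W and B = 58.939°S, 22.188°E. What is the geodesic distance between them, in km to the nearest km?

Let φ₁ = 0.2355 rad, φ₂ = -1.0287 rad, and Δλ = -3.1030 rad.
cos c = sin φ₁ sin φ₂ + cos φ₁ cos φ₂ cos Δλ = (0.2333)(-0.8566) + (0.9724)(0.5160)(-0.9993) = -0.70119,
so c = arccos(-0.70119) = 2.34787 rad.
Distance = R·c = 3389.5 × 2.3479 ≈ 7958 km.

7958 km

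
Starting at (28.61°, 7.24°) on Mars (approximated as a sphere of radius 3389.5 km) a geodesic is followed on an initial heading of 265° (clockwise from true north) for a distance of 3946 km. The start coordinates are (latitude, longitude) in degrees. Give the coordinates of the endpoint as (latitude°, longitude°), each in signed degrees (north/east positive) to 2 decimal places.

6.84°, -59.91°

Angular distance δ = d/R = 3946/3389.5 = 1.16418 rad; initial bearing θ = 4.6251 rad.
sin φ₂ = sin φ₁ cos δ + cos φ₁ sin δ cos θ = (0.4788)(0.3955) + (0.8779)(0.9185)(-0.0872) = 0.1191, so φ₂ = 6.84°.
Δλ = atan2(sin θ sin δ cos φ₁, cos δ − sin φ₁ sin φ₂) = atan2(-0.8033, 0.3385) = -67.151°.
λ₂ = 7.240° − 67.151° = -59.91°.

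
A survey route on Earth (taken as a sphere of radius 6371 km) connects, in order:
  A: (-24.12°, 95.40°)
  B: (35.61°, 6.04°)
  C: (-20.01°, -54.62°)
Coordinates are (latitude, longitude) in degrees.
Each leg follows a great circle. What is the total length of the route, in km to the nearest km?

Leg A→B: central angle 1.8025 rad, distance 11483.8 km.
Leg B→C: central angle 1.3948 rad, distance 8886.4 km.
Total: 11483.8 + 8886.4 ≈ 20370 km.

20370 km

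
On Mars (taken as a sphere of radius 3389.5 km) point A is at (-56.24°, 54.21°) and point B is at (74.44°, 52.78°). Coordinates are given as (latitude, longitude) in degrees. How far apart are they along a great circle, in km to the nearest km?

With latitudes φ₁ = -56.240°, φ₂ = 74.440° and longitude difference Δλ = -1.430°:
Haversine: a = sin²(Δφ/2) + cos φ₁ cos φ₂ sin²(Δλ/2) = 0.8259 + (0.5557)(0.2682)(0.0002) = 0.82594.
Central angle c = 2·arcsin(√a) = 2.28086 rad.
Distance = R·c = 3389.5 × 2.2809 ≈ 7731 km.

7731 km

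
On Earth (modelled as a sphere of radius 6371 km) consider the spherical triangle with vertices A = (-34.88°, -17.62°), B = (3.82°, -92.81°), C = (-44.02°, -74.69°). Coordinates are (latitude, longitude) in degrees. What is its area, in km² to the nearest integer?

Side lengths (central angles): a = 0.8820, b = 0.7698, c = 1.3988 rad; semiperimeter s = 1.5253.
By l'Huilier's theorem, tan(E/4) = √[tan(s/2) tan((s−a)/2) tan((s−b)/2) tan((s−c)/2)], giving spherical excess E = 0.3568 rad.
Area = E·R² = 0.3568 × (6371)² ≈ 14482871 km².

14482871 km²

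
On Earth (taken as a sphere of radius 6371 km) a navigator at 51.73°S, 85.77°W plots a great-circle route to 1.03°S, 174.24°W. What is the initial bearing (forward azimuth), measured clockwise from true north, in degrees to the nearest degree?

271°

With φ₁ = -0.9029, φ₂ = -0.0180, Δλ = -1.5441 rad, the forward-azimuth formula gives
θ = atan2( sin Δλ cos φ₂ , cos φ₁ sin φ₂ − sin φ₁ cos φ₂ cos Δλ ) = atan2(-0.9995, 0.0098) = -89.44°.
Adding 360° brings this into [0°, 360°): 271°.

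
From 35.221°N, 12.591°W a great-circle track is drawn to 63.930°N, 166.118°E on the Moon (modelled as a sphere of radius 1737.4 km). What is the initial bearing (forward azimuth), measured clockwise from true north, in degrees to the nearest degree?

1°

Δλ = 178.709° = 3.1191 rad.
y = sin Δλ · cos φ₂ = (0.0225)(0.4395) = 0.0099
x = cos φ₁ sin φ₂ − sin φ₁ cos φ₂ cos Δλ = (0.8169)(0.8983) − (0.5767)(0.4395)(-0.9997) = 0.9872
θ = atan2(y, x) = 0.57°, so the bearing is 1°.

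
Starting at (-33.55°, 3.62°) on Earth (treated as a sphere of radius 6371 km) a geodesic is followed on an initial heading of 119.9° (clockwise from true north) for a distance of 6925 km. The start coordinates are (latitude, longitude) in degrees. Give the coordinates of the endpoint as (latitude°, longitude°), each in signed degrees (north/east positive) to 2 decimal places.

Angular distance δ = d/R = 6925/6371 = 1.08696 rad; initial bearing θ = 2.0926 rad.
sin φ₂ = sin φ₁ cos δ + cos φ₁ sin δ cos θ = (-0.5527)(0.4652) + (0.8334)(0.8852)(-0.4985) = -0.6248, so φ₂ = -38.67°.
Δλ = atan2(sin θ sin δ cos φ₁, cos δ − sin φ₁ sin φ₂) = atan2(0.6395, 0.1199) = 79.386°.
λ₂ = 3.620° + 79.386° = 83.01°.

-38.67°, 83.01°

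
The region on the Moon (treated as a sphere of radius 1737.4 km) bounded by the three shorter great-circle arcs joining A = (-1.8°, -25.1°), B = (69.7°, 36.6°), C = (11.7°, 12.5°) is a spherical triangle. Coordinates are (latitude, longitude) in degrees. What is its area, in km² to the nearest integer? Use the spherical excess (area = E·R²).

1222925 km²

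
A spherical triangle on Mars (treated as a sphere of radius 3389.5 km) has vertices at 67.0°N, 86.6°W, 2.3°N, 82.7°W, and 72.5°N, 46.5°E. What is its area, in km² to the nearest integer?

Side lengths (central angles): a = 1.7230, b = 0.6475, c = 1.1302 rad; semiperimeter s = 1.7503.
By l'Huilier's theorem, tan(E/4) = √[tan(s/2) tan((s−a)/2) tan((s−b)/2) tan((s−c)/2)], giving spherical excess E = 0.2270 rad.
Area = E·R² = 0.2270 × (3389.5)² ≈ 2607687 km².

2607687 km²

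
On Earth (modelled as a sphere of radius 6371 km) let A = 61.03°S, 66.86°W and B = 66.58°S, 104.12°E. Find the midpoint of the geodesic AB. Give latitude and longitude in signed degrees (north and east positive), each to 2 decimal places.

-86.46°, -32.69°

Central angle δ = 0.9114 rad. Interpolating on the sphere with fraction f = 0.5:
P = [sin((1−f)δ)·A + sin(fδ)·B] / sin δ = 0.5568·A + 0.5568·B in Cartesian coordinates,
giving P = (0.0520, -0.0334, -0.9981), i.e. latitude -86.46°, longitude -32.69°.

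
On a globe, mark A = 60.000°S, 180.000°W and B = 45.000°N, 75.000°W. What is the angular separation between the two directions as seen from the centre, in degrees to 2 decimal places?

134.74°

In radians: φ₁ = -1.0472, φ₂ = 0.7854, Δλ = 105.000° = 1.8326 rad.
cos c = sin φ₁ sin φ₂ + cos φ₁ cos φ₂ cos Δλ = (-0.8660)(0.7071) + (0.5000)(0.7071)(-0.2588) = -0.70388,
so c = arccos(-0.70388) = 2.35164 rad.
So the angular separation is 134.74°.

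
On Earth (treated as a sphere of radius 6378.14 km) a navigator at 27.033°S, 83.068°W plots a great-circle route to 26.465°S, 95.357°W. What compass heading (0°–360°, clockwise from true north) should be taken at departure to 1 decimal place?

Δλ = -12.289° = -0.2145 rad.
y = sin Δλ · cos φ₂ = (-0.2128)(0.8952) = -0.1905
x = cos φ₁ sin φ₂ − sin φ₁ cos φ₂ cos Δλ = (0.8907)(-0.4457) − (-0.4545)(0.8952)(0.9771) = 0.0006
θ = atan2(y, x) = -89.82°; adding 360° gives 270.2°.

270.2°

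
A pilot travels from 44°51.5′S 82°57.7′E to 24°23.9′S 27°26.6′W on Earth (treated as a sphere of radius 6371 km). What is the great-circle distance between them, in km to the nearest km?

9585 km

Let φ₁ = -0.7829 rad, φ₂ = -0.4258 rad, and Δλ = -1.9269 rad.
cos c = sin φ₁ sin φ₂ + cos φ₁ cos φ₂ cos Δλ = (-0.7054)(-0.4131) + (0.7089)(0.9107)(-0.3487) = 0.06629,
so c = arccos(0.06629) = 1.50445 rad.
Distance = R·c = 6371 × 1.5045 ≈ 9585 km.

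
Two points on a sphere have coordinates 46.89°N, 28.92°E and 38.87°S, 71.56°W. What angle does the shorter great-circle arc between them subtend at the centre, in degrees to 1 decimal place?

In radians: φ₁ = 0.8184, φ₂ = -0.6784, Δλ = -100.480° = -1.7537 rad.
Haversine: a = sin²(Δφ/2) + cos φ₁ cos φ₂ sin²(Δλ/2) = 0.4630 + (0.6834)(0.7786)(0.5909) = 0.77746.
Central angle c = 2·arcsin(√a) = 2.15907 rad.
So the angular separation is 123.7°.

123.7°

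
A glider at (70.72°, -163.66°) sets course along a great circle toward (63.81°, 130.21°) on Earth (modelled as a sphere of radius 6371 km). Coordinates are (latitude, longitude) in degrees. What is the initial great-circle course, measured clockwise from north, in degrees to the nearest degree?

With φ₁ = 1.2343, φ₂ = 1.1137, Δλ = -1.1542 rad, the forward-azimuth formula gives
θ = atan2( sin Δλ cos φ₂ , cos φ₁ sin φ₂ − sin φ₁ cos φ₂ cos Δλ ) = atan2(-0.4036, 0.1277) = -72.44°.
Adding 360° brings this into [0°, 360°): 288°.

288°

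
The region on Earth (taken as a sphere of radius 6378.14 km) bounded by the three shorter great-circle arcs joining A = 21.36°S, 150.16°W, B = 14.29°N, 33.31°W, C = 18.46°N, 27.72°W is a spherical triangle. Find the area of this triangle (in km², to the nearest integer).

Side lengths (central angles): a = 0.1185, b = 2.2009, c = 2.0915 rad; semiperimeter s = 2.2055.
By l'Huilier's theorem, tan(E/4) = √[tan(s/2) tan((s−a)/2) tan((s−b)/2) tan((s−c)/2)], giving spherical excess E = 0.0845 rad.
Area = E·R² = 0.0845 × (6378.14)² ≈ 3438745 km².

3438745 km²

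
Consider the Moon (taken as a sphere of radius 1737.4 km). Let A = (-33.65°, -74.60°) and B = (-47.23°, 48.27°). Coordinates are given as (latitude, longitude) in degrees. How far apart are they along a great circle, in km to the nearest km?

2555 km

With latitudes φ₁ = -33.650°, φ₂ = -47.230° and longitude difference Δλ = 122.870°:
cos c = sin φ₁ sin φ₂ + cos φ₁ cos φ₂ cos Δλ = (-0.5541)(-0.7341) + (0.8324)(0.6791)(-0.5427) = 0.09998,
so c = arccos(0.09998) = 1.47065 rad.
Distance = R·c = 1737.4 × 1.4707 ≈ 2555 km.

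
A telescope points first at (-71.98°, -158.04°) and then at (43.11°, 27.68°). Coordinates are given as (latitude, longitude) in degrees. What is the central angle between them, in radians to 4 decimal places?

2.6354 rad

With latitudes φ₁ = -71.980°, φ₂ = 43.110° and longitude difference Δλ = -174.280°:
cos c = sin φ₁ sin φ₂ + cos φ₁ cos φ₂ cos Δλ = (-0.9509)(0.6834) + (0.3093)(0.7300)(-0.9950) = -0.87459,
so c = arccos(-0.87459) = 2.63539 rad.
So the angular separation is 2.6354 rad.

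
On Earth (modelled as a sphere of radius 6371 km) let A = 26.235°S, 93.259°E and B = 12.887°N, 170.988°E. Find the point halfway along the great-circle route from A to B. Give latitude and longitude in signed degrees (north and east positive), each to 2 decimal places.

-8.54°, 134.04°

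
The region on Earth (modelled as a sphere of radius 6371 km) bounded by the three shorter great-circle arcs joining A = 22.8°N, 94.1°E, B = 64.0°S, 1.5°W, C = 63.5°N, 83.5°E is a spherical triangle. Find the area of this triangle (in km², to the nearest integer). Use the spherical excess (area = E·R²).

44570712 km²

Side lengths (central angles): a = 2.4772, b = 0.7210, c = 1.9690 rad; semiperimeter s = 2.5836.
By l'Huilier's theorem, tan(E/4) = √[tan(s/2) tan((s−a)/2) tan((s−b)/2) tan((s−c)/2)], giving spherical excess E = 1.0981 rad.
Area = E·R² = 1.0981 × (6371)² ≈ 44570712 km².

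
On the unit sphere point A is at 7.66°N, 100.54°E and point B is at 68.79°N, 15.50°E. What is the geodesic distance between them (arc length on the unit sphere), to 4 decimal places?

1.4149

In radians: φ₁ = 0.1337, φ₂ = 1.2006, Δλ = -85.040° = -1.4842 rad.
cos c = sin φ₁ sin φ₂ + cos φ₁ cos φ₂ cos Δλ = (0.1333)(0.9323) + (0.9911)(0.3618)(0.0865) = 0.15527,
so c = arccos(0.15527) = 1.41490 rad.
On the unit sphere the arc length equals the central angle: 1.4149.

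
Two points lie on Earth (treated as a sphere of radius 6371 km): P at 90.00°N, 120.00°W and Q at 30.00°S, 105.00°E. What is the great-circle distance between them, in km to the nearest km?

13343 km

Let φ₁ = 1.5708 rad, φ₂ = -0.5236 rad, and Δλ = -2.3562 rad.
Haversine: a = sin²(Δφ/2) + cos φ₁ cos φ₂ sin²(Δλ/2) = 0.7500 + (0.0000)(0.8660)(0.8536) = 0.75000.
Central angle c = 2·arcsin(√a) = 2.09440 rad.
Distance = R·c = 6371 × 2.0944 ≈ 13343 km.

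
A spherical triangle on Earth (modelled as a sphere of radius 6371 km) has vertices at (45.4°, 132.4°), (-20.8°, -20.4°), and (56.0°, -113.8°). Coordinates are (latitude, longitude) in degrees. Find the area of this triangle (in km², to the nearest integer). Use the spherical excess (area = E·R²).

Side lengths (central angles): a = 1.9022, b = 1.1243, c = 2.5619 rad; semiperimeter s = 2.7942.
By l'Huilier's theorem, tan(E/4) = √[tan(s/2) tan((s−a)/2) tan((s−b)/2) tan((s−c)/2)], giving spherical excess E = 2.1396 rad.
Area = E·R² = 2.1396 × (6371)² ≈ 86847418 km².

86847418 km²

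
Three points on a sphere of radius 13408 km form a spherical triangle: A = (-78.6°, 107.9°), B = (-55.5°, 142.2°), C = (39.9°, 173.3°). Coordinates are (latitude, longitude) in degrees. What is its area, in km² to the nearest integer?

Side lengths (central angles): a = 1.7280, b = 2.1720, c = 0.4502 rad; semiperimeter s = 2.1751.
By l'Huilier's theorem, tan(E/4) = √[tan(s/2) tan((s−a)/2) tan((s−b)/2) tan((s−c)/2)], giving spherical excess E = 0.1118 rad.
Area = E·R² = 0.1118 × (13408)² ≈ 20099134 km².

20099134 km²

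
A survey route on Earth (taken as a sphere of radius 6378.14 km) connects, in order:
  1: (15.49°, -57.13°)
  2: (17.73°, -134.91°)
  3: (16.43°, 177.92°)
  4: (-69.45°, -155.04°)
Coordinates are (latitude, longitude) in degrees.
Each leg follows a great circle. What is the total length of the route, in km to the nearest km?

23041 km

Leg 1→2: central angle 1.2916 rad, distance 8237.8 km.
Leg 2→3: central angle 0.7852 rad, distance 5008.3 km.
Leg 3→4: central angle 1.5357 rad, distance 9795.2 km.
Total: 8237.8 + 5008.3 + 9795.2 ≈ 23041 km.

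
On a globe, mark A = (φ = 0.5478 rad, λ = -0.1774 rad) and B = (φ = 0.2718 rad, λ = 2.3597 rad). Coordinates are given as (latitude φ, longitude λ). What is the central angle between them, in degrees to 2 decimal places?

122.47°

In radians: φ₁ = 0.5478, φ₂ = 0.2718, Δλ = 145.365° = 2.5371 rad.
Haversine: a = sin²(Δφ/2) + cos φ₁ cos φ₂ sin²(Δλ/2) = 0.0189 + (0.8537)(0.9633)(0.9114) = 0.76839.
Central angle c = 2·arcsin(√a) = 2.13742 rad.
So the angular separation is 122.47°.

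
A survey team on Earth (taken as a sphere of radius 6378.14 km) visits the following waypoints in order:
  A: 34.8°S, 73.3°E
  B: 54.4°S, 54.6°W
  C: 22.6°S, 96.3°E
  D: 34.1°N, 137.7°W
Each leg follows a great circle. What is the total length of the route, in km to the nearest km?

Leg A→B: central angle 1.3995 rad, distance 8926.5 km.
Leg B→C: central angle 1.7286 rad, distance 11025.0 km.
Leg C→D: central angle 2.2980 rad, distance 14657.1 km.
Total: 8926.5 + 11025.0 + 14657.1 ≈ 34609 km.

34609 km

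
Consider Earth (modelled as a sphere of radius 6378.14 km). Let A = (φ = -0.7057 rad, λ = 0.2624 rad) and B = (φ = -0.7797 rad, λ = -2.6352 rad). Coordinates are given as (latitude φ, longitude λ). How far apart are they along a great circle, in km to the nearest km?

Let φ₁ = -0.7057 rad, φ₂ = -0.7797 rad, and Δλ = -2.8976 rad.
Haversine: a = sin²(Δφ/2) + cos φ₁ cos φ₂ sin²(Δλ/2) = 0.0014 + (0.7612)(0.7111)(0.9852) = 0.53463.
Central angle c = 2·arcsin(√a) = 1.64011 rad.
Distance = R·c = 6378.14 × 1.6401 ≈ 10461 km.

10461 km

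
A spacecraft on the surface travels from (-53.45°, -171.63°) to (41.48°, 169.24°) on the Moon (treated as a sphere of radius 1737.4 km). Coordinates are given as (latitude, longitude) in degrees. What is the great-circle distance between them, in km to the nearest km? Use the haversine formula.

With latitudes φ₁ = -53.450°, φ₂ = 41.480° and longitude difference Δλ = -19.130°:
Haversine: a = sin²(Δφ/2) + cos φ₁ cos φ₂ sin²(Δλ/2) = 0.5430 + (0.5955)(0.7492)(0.0276) = 0.55529.
Central angle c = 2·arcsin(√a) = 1.68160 rad.
Distance = R·c = 1737.4 × 1.6816 ≈ 2922 km.

2922 km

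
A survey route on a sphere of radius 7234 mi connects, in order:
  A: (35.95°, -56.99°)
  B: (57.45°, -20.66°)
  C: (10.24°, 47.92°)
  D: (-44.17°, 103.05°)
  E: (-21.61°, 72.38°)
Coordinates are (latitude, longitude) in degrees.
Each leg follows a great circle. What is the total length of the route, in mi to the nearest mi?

26491 mi

Leg A→B: central angle 0.5628 rad, distance 4071.4 mi.
Leg B→C: central angle 1.2205 rad, distance 8828.8 mi.
Leg C→D: central angle 1.2873 rad, distance 9312.6 mi.
Leg D→E: central angle 0.5913 rad, distance 4277.7 mi.
Total: 4071.4 + 8828.8 + 9312.6 + 4277.7 ≈ 26491 mi.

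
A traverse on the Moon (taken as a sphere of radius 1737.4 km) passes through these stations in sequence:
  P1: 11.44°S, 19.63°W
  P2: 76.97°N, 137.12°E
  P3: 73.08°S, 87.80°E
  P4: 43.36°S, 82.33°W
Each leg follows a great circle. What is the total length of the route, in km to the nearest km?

9991 km

Leg P1→P2: central angle 1.9782 rad, distance 3437.0 km.
Leg P2→P3: central angle 2.6666 rad, distance 4633.0 km.
Leg P3→P4: central angle 1.1058 rad, distance 1921.3 km.
Total: 3437.0 + 4633.0 + 1921.3 ≈ 9991 km.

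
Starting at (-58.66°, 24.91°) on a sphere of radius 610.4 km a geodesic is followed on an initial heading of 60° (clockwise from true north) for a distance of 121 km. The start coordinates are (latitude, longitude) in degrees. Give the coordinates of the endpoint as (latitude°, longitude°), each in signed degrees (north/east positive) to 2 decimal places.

-51.83°, 40.93°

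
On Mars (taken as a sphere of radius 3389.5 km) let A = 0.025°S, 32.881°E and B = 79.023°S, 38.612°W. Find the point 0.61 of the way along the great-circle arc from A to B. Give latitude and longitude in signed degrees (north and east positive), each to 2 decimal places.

-51.57°, 19.48°

The central angle between A and B is δ = 1.5099 rad.
With f = 0.61, the slerp weights are sin((1−f)δ)/sin δ = 0.5564 and sin(fδ)/sin δ = 0.7977.
Weighted sum of the unit vectors: (0.5564)·(0.8398,0.5429,-0.0004) + (0.7977)·(0.1488,-0.1188,-0.9817) = (0.5860, 0.2073, -0.7834).
Converting back: φ = atan2(z, √(x²+y²)) = -51.57°, λ = atan2(y, x) = 19.48°.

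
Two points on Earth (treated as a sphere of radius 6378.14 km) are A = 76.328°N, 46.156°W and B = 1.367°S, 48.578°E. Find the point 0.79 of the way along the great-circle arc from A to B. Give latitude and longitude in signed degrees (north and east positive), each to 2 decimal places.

The central angle between A and B is δ = 1.6135 rad.
With f = 0.79, the slerp weights are sin((1−f)δ)/sin δ = 0.3327 and sin(fδ)/sin δ = 0.9573.
Weighted sum of the unit vectors: (0.3327)·(0.1637,-0.1705,0.9717) + (0.9573)·(0.6614,0.7496,-0.0239) = (0.6877, 0.6610, 0.3004).
Converting back: φ = atan2(z, √(x²+y²)) = 17.48°, λ = atan2(y, x) = 43.87°.

17.48°, 43.87°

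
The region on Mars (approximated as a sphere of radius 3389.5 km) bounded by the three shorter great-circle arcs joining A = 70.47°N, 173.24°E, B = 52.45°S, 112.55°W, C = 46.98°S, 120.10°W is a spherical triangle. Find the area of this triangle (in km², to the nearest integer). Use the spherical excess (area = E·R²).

942916 km²

Side lengths (central angles): a = 0.1278, b = 2.2127, c = 2.3347 rad; semiperimeter s = 2.3376.
By l'Huilier's theorem, tan(E/4) = √[tan(s/2) tan((s−a)/2) tan((s−b)/2) tan((s−c)/2)], giving spherical excess E = 0.0821 rad.
Area = E·R² = 0.0821 × (3389.5)² ≈ 942916 km².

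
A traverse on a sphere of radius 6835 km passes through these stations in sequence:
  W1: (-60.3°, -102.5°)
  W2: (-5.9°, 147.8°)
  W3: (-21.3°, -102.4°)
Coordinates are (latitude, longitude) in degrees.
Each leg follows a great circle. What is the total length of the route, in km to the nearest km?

Leg W1→W2: central angle 1.6477 rad, distance 11262.1 km.
Leg W2→W3: central angle 1.8510 rad, distance 12651.8 km.
Total: 11262.1 + 12651.8 ≈ 23914 km.

23914 km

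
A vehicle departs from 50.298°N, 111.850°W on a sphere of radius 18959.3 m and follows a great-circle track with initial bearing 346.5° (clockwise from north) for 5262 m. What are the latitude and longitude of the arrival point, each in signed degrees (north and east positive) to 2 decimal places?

65.52°, -120.73°

Angular distance δ = d/R = 5262/18959.3 = 0.27754 rad; initial bearing θ = 6.0476 rad.
sin φ₂ = sin φ₁ cos δ + cos φ₁ sin δ cos θ = (0.7694)(0.9617) + (0.6388)(0.2740)(0.9724) = 0.9101, so φ₂ = 65.52°.
Δλ = atan2(sin θ sin δ cos φ₁, cos δ − sin φ₁ sin φ₂) = atan2(-0.0409, 0.2615) = -8.880°.
λ₂ = -111.850° − 8.880° = -120.73°.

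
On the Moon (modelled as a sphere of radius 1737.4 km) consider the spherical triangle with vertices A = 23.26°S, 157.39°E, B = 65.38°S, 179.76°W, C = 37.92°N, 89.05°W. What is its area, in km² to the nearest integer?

4480982 km²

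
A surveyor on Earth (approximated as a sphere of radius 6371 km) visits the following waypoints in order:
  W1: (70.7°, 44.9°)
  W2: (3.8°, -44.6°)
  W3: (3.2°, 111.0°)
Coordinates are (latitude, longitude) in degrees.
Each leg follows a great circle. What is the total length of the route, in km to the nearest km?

Leg W1→W2: central angle 1.5053 rad, distance 9590.4 km.
Leg W2→W3: central angle 2.6988 rad, distance 17194.2 km.
Total: 9590.4 + 17194.2 ≈ 26785 km.

26785 km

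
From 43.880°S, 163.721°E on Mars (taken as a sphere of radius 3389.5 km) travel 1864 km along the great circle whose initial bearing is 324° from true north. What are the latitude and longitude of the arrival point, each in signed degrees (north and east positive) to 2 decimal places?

-16.63°, 145.02°

Angular distance δ = d/R = 1864/3389.5 = 0.54993 rad; initial bearing θ = 5.6549 rad.
sin φ₂ = sin φ₁ cos δ + cos φ₁ sin δ cos θ = (-0.6932)(0.8526) + (0.7208)(0.5226)(0.8090) = -0.2862, so φ₂ = -16.63°.
Δλ = atan2(sin θ sin δ cos φ₁, cos δ − sin φ₁ sin φ₂) = atan2(-0.2214, 0.6542) = -18.699°.
λ₂ = 163.721° − 18.699° = 145.02°.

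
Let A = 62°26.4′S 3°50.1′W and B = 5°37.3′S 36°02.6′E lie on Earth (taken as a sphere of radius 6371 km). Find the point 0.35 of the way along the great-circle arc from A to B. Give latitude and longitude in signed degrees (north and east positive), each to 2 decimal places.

-44.11°, 18.28°

Central angle δ = 1.1150 rad. Interpolating on the sphere with fraction f = 0.35:
P = [sin((1−f)δ)·A + sin(fδ)·B] / sin δ = 0.7383·A + 0.4237·B in Cartesian coordinates,
giving P = (0.6818, 0.2252, -0.6960), i.e. latitude -44.11°, longitude 18.28°.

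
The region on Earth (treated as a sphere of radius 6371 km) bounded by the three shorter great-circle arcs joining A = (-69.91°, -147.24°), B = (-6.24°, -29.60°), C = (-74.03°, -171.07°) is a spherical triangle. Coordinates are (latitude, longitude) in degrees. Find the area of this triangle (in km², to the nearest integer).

Side lengths (central angles): a = 1.6805, b = 0.1460, c = 1.6272 rad; semiperimeter s = 1.7268.
By l'Huilier's theorem, tan(E/4) = √[tan(s/2) tan((s−a)/2) tan((s−b)/2) tan((s−c)/2)], giving spherical excess E = 0.1478 rad.
Area = E·R² = 0.1478 × (6371)² ≈ 5997174 km².

5997174 km²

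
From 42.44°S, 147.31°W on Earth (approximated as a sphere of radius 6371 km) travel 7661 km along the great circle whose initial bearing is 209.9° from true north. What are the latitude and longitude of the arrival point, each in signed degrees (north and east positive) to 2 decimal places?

Angular distance δ = d/R = 7661/6371 = 1.20248 rad; initial bearing θ = 3.6634 rad.
sin φ₂ = sin φ₁ cos δ + cos φ₁ sin δ cos θ = (-0.6748)(0.3600) + (0.7380)(0.9329)(-0.8669) = -0.8398, so φ₂ = -57.12°.
Δλ = atan2(sin θ sin δ cos φ₁, cos δ − sin φ₁ sin φ₂) = atan2(-0.3432, -0.2067) = -121.056°.
λ₂ = -147.310° − 121.056° = -268.37° → 91.63° after wrapping to (−180°, 180°].

-57.12°, 91.63°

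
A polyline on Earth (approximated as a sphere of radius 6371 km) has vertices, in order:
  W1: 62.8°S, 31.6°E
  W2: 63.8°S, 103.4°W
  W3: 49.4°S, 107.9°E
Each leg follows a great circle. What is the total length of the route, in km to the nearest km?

Leg W1→W2: central angle 0.8562 rad, distance 5454.7 km.
Leg W2→W3: central angle 1.1199 rad, distance 7135.0 km.
Total: 5454.7 + 7135.0 ≈ 12590 km.

12590 km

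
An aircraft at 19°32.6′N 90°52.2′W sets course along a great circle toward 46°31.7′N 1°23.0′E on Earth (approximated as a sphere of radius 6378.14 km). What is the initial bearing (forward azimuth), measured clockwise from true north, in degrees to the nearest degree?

Δλ = 92.253° = 1.6101 rad.
y = sin Δλ · cos φ₂ = (0.9992)(0.6880) = 0.6875
x = cos φ₁ sin φ₂ − sin φ₁ cos φ₂ cos Δλ = (0.9424)(0.7257) − (0.3345)(0.6880)(-0.0393) = 0.6930
θ = atan2(y, x) = 44.77°, so the bearing is 45°.

45°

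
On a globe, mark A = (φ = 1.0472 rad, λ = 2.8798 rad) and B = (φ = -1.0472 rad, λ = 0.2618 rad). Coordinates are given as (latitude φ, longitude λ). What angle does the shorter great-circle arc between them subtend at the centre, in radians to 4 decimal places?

Let φ₁ = 1.0472 rad, φ₂ = -1.0472 rad, and Δλ = -2.6180 rad.
cos c = sin φ₁ sin φ₂ + cos φ₁ cos φ₂ cos Δλ = (0.8660)(-0.8660) + (0.5000)(0.5000)(-0.8660) = -0.96651,
so c = arccos(-0.96651) = 2.88205 rad.
So the angular separation is 2.8820 rad.

2.8820 rad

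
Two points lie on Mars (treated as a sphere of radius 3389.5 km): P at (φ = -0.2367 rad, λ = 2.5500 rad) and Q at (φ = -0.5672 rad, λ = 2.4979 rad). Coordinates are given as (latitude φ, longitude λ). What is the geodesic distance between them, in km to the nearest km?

In radians: φ₁ = -0.2367, φ₂ = -0.5672, Δλ = -2.985° = -0.0521 rad.
cos c = sin φ₁ sin φ₂ + cos φ₁ cos φ₂ cos Δλ = (-0.2345)(-0.5373) + (0.9721)(0.8434)(0.9986) = 0.94477,
so c = arccos(0.94477) = 0.33391 rad.
Distance = R·c = 3389.5 × 0.3339 ≈ 1132 km.

1132 km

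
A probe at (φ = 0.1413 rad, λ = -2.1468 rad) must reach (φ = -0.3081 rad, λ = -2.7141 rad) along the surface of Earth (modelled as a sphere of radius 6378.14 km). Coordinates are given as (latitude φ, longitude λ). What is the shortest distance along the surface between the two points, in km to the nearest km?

In radians: φ₁ = 0.1413, φ₂ = -0.3081, Δλ = -32.504° = -0.5673 rad.
cos c = sin φ₁ sin φ₂ + cos φ₁ cos φ₂ cos Δλ = (0.1408)(-0.3032) + (0.9900)(0.9529)(0.8434) = 0.75293,
so c = arccos(0.75293) = 0.71830 rad.
Distance = R·c = 6378.14 × 0.7183 ≈ 4581 km.

4581 km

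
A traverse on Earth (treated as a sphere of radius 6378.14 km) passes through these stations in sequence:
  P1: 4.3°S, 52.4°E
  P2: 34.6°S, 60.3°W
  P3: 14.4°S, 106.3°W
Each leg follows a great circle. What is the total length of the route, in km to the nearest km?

16907 km

Leg P1→P2: central angle 1.8485 rad, distance 11790.2 km.
Leg P2→P3: central angle 0.8023 rad, distance 5117.2 km.
Total: 11790.2 + 5117.2 ≈ 16907 km.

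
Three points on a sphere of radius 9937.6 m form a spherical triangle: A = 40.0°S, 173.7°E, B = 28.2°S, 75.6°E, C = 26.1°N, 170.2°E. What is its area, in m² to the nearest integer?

108495811 m²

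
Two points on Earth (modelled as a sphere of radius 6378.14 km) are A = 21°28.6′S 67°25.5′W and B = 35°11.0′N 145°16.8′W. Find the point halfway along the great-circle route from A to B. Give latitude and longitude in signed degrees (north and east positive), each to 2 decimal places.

The central angle between A and B is δ = 1.6218 rad.
With f = 0.5, the slerp weights are sin((1−f)δ)/sin δ = 0.7258 and sin(fδ)/sin δ = 0.7258.
Weighted sum of the unit vectors: (0.7258)·(0.3572,-0.8593,-0.3661) + (0.7258)·(-0.6718,-0.4655,0.5762) = (-0.2283, -0.9616, 0.1525).
Converting back: φ = atan2(z, √(x²+y²)) = 8.77°, λ = atan2(y, x) = -103.36°.

8.77°, -103.36°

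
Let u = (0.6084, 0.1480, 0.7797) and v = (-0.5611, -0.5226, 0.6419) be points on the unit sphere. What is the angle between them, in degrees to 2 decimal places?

85.31°

u·v = 0.0818; |u| = 1.0000, |v| = 1.0000.
cos θ = (u·v)/(|u||v|) = 0.0818, so θ = 85.31°.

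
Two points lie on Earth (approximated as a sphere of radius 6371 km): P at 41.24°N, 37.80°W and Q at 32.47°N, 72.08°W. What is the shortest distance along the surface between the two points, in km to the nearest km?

3178 km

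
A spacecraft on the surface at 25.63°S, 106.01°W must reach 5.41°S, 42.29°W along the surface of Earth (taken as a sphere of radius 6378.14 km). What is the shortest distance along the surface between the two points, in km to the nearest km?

7126 km

Let φ₁ = -0.4473 rad, φ₂ = -0.0944 rad, and Δλ = 1.1121 rad.
cos c = sin φ₁ sin φ₂ + cos φ₁ cos φ₂ cos Δλ = (-0.4326)(-0.0943) + (0.9016)(0.9955)(0.4428) = 0.43820,
so c = arccos(0.43820) = 1.11720 rad.
Distance = R·c = 6378.14 × 1.1172 ≈ 7126 km.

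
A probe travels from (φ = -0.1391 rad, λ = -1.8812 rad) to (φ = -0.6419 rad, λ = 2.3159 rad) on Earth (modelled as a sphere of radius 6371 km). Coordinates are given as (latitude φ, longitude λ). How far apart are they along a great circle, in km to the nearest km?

12001 km

Let φ₁ = -0.1391 rad, φ₂ = -0.6419 rad, and Δλ = -2.0861 rad.
Haversine: a = sin²(Δφ/2) + cos φ₁ cos φ₂ sin²(Δλ/2) = 0.0619 + (0.9903)(0.8010)(0.7464) = 0.65394.
Central angle c = 2·arcsin(√a) = 1.88376 rad.
Distance = R·c = 6371 × 1.8838 ≈ 12001 km.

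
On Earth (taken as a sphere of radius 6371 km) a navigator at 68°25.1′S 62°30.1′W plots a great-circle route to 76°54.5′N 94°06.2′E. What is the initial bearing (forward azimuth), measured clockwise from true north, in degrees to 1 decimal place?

28.6°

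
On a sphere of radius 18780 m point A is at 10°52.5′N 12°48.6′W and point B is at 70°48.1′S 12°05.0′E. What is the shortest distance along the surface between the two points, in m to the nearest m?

27340 m

Let φ₁ = 0.1898 rad, φ₂ = -1.2357 rad, and Δλ = 0.4345 rad.
Haversine: a = sin²(Δφ/2) + cos φ₁ cos φ₂ sin²(Δλ/2) = 0.4276 + (0.9820)(0.3288)(0.0465) = 0.44262.
Central angle c = 2·arcsin(√a) = 1.45579 rad.
Distance = R·c = 18780 × 1.4558 ≈ 27340 m.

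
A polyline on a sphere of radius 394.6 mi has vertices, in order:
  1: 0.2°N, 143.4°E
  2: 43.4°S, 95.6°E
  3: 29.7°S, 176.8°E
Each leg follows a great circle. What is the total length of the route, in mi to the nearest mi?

Leg 1→2: central angle 1.0637 rad, distance 419.7 mi.
Leg 2→3: central angle 1.1186 rad, distance 441.4 mi.
Total: 419.7 + 441.4 ≈ 861 mi.

861 mi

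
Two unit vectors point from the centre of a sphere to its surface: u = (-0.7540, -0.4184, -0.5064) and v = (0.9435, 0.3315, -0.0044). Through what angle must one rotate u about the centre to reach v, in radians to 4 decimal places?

2.5827 rad

u·v = -0.8479; |u| = 1.0000, |v| = 1.0001.
cos θ = (u·v)/(|u||v|) = -0.8478, so θ = 2.5827 rad.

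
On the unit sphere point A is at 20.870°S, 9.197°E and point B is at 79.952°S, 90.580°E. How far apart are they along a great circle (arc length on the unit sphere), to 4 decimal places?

1.1862

In radians: φ₁ = -0.3643, φ₂ = -1.3954, Δλ = 81.383° = 1.4204 rad.
cos c = sin φ₁ sin φ₂ + cos φ₁ cos φ₂ cos Δλ = (-0.3562)(-0.9847) + (0.9344)(0.1745)(0.1498) = 0.37521,
so c = arccos(0.37521) = 1.18617 rad.
On the unit sphere the arc length equals the central angle: 1.1862.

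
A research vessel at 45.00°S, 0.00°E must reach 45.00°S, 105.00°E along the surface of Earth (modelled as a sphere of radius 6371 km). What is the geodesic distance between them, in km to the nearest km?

In radians: φ₁ = -0.7854, φ₂ = -0.7854, Δλ = 105.000° = 1.8326 rad.
Haversine: a = sin²(Δφ/2) + cos φ₁ cos φ₂ sin²(Δλ/2) = 0.0000 + (0.7071)(0.7071)(0.6294) = 0.31470.
Central angle c = 2·arcsin(√a) = 1.19115 rad.
Distance = R·c = 6371 × 1.1912 ≈ 7589 km.

7589 km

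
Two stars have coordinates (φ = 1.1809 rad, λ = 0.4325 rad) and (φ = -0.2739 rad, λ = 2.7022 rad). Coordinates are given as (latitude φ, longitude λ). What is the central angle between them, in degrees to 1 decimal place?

119.1°

With latitudes φ₁ = 67.661°, φ₂ = -15.693° and longitude difference Δλ = 130.044°:
cos c = sin φ₁ sin φ₂ + cos φ₁ cos φ₂ cos Δλ = (0.9249)(-0.2705) + (0.3801)(0.9627)(-0.6434) = -0.48562,
so c = arccos(-0.48562) = 2.07786 rad.
So the angular separation is 119.1°.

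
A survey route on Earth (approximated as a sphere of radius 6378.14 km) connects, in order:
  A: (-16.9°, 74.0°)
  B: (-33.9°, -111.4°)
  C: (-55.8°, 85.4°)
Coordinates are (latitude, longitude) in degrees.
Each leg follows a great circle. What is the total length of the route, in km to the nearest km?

Leg A→B: central angle 2.2504 rad, distance 14353.5 km.
Leg B→C: central angle 1.5561 rad, distance 9925.1 km.
Total: 14353.5 + 9925.1 ≈ 24279 km.

24279 km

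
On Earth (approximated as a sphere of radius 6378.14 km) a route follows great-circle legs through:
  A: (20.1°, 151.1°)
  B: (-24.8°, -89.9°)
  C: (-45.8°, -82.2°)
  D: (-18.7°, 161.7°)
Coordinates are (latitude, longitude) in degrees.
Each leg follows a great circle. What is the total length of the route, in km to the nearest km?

Leg A→B: central angle 2.1621 rad, distance 13790.2 km.
Leg B→C: central angle 0.3821 rad, distance 2437.3 km.
Leg C→D: central angle 1.6315 rad, distance 10405.9 km.
Total: 13790.2 + 2437.3 + 10405.9 ≈ 26633 km.

26633 km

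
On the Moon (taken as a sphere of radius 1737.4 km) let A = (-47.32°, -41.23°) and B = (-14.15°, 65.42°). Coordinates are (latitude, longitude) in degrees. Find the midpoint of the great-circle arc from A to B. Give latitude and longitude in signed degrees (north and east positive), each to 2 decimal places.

-44.08°, 25.47°

Central angle δ = 1.5794 rad. Interpolating on the sphere with fraction f = 0.5:
P = [sin((1−f)δ)·A + sin(fδ)·B] / sin δ = 0.7102·A + 0.7102·B in Cartesian coordinates,
giving P = (0.6485, 0.3089, -0.6957), i.e. latitude -44.08°, longitude 25.47°.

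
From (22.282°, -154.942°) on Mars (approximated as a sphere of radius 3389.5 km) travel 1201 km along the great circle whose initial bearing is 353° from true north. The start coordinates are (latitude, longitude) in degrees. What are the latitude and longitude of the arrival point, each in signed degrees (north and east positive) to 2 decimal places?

Angular distance δ = d/R = 1201/3389.5 = 0.35433 rad; initial bearing θ = 6.1610 rad.
sin φ₂ = sin φ₁ cos δ + cos φ₁ sin δ cos θ = (0.3792)(0.9379) + (0.9253)(0.3470)(0.9925) = 0.6743, so φ₂ = 42.40°.
Δλ = atan2(sin θ sin δ cos φ₁, cos δ − sin φ₁ sin φ₂) = atan2(-0.0391, 0.6822) = -3.282°.
λ₂ = -154.942° − 3.282° = -158.22°.

42.40°, -158.22°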